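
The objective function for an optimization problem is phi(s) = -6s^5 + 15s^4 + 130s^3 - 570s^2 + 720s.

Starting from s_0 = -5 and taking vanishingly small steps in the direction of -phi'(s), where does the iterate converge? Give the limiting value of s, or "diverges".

-4

phi'(s) = -30(s - 3)(s - 2)(s - 1)(s + 4), so phi'(-5) = -10080.
Gradient descent moves in the -phi' direction, i.e. s is increasing.
The nearest critical point in that direction is s = -4, where phi'' = 6300 > 0 (a local minimum). The iterate converges there.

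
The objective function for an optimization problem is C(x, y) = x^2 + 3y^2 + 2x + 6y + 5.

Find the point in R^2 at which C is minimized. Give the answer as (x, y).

(-1, -1)

C(x,y) separates as P(x) + Q(y) + 5, so its minimum is min P + min Q + 5.
P'(x) = 2x + 2 vanishes at x ∈ {-1}; Q'(y) = 6y + 6 vanishes at y ∈ {-1}.
Local minima of P (where P''>0): P(-1)=-1. Local minima of Q: Q(-1)=-3.
So the global minimum of C is P(-1) + Q(-1) + 5 = -1 − 3 + 5 = 1, attained at (-1, -1).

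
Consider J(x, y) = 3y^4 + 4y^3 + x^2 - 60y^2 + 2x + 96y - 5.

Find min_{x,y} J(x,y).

J(x,y) separates as P(x) + Q(y) − 5, so its minimum is min P + min Q − 5.
P'(x) = 2x + 2 vanishes at x ∈ {-1}; Q'(y) = 12(y - 2)(y - 1)(y + 4) vanishes at y ∈ {-4, 1, 2}.
Local minima of P (where P''>0): P(-1)=-1. Local minima of Q: Q(-4)=-832, Q(2)=32.
So the global minimum of J is P(-1) + Q(-4) − 5 = -1 − 832 − 5 = -838, attained at (-1, -4).

-838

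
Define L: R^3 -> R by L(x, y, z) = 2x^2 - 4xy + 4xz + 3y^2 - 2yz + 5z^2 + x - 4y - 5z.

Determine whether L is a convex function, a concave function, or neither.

L is quadratic, so its Hessian is the constant matrix H = [[4, -4, 4], [-4, 6, -2], [4, -2, 10]].
Leading principal minors: 4, 8, 32.
All positive ⇒ H ≻ 0 ⇒ convex.

convex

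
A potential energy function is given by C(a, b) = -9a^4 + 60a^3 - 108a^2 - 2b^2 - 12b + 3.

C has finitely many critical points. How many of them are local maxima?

C separates as a function of a plus a function of b, so ∇C=0 decouples.
∂C/∂a = -36a(a - 3)(a - 2) = 0 at a ∈ {0, 2, 3}; ∂C/∂b = -4(b + 3) = 0 at b ∈ {-3}.
The Hessian is diagonal: diag(C_aa, C_bb). Second derivatives: C_aa(0)=-216, C_aa(2)=72, C_aa(3)=-108; C_bb(-3)=-4.
Local maxima occur where both diagonal entries negative: (0, -3), (3, -3). Count: 2.

2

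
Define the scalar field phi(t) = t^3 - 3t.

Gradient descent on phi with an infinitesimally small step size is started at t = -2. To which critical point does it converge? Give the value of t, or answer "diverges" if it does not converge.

phi'(t) = 3(t - 1)(t + 1), so phi'(-2) = 9.
Gradient descent moves in the -phi' direction, i.e. t is decreasing.
There is no critical point below t=-2, and phi' keeps the same sign, so the iterate runs off to −∞.

diverges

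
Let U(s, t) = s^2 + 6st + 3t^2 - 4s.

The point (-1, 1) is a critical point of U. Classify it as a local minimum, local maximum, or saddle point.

The Hessian of U is constant: H = [[2, 6], [6, 6]].
det(H) = 2·6 − 6² = -24.
Since det(H) < 0, H is indefinite and the critical point is a saddle point.

saddle point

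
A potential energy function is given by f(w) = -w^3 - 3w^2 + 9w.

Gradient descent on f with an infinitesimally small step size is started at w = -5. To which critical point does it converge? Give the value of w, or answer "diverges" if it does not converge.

-3

f'(w) = -3(w - 1)(w + 3), so f'(-5) = -36.
Gradient descent moves in the -f' direction, i.e. w is increasing.
The nearest critical point in that direction is w = -3, where f'' = 12 > 0 (a local minimum). The iterate converges there.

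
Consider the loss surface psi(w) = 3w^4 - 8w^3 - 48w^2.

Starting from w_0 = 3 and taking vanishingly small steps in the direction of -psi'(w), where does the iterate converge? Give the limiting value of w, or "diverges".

4

psi'(w) = 12w(w - 4)(w + 2), so psi'(3) = -180.
Gradient descent moves in the -psi' direction, i.e. w is increasing.
The nearest critical point in that direction is w = 4, where psi'' = 288 > 0 (a local minimum). The iterate converges there.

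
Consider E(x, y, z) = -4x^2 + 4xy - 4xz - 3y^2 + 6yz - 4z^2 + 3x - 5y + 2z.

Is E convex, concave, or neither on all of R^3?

E is quadratic, so its Hessian is the constant matrix H = [[-8, 4, -4], [4, -6, 6], [-4, 6, -8]].
Leading principal minors: -8, 32, -64.
Signs alternate −, +, − ⇒ H ≺ 0 ⇒ concave.

concave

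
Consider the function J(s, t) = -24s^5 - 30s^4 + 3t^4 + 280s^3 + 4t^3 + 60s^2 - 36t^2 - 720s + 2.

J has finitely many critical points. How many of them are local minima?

J separates as a function of s plus a function of t, so ∇J=0 decouples.
∂J/∂s = -120(s - 2)(s - 1)(s + 1)(s + 3) = 0 at s ∈ {-3, -1, 1, 2}; ∂J/∂t = 12t(t - 2)(t + 3) = 0 at t ∈ {-3, 0, 2}.
The Hessian is diagonal: diag(J_ss, J_tt). Second derivatives: J_ss(-3)=4800, J_ss(-1)=-1440, J_ss(1)=960, J_ss(2)=-1800; J_tt(-3)=180, J_tt(0)=-72, J_tt(2)=120.
Local minima occur where both diagonal entries positive: (-3, -3), (-3, 2), (1, -3), (1, 2). Count: 4.

4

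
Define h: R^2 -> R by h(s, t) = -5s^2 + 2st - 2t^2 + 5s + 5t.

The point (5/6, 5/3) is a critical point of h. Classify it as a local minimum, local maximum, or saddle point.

local maximum

The Hessian of h is constant: H = [[-10, 2], [2, -4]].
det(H) = (-10)·(-4) − 2² = 36.
det(H) > 0 and tr(H) = -14 < 0, so H is negative definite and the point is a local maximum.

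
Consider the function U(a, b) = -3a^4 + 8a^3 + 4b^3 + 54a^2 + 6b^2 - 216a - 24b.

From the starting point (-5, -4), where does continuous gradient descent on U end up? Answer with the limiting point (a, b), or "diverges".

diverges

U is separable, so gradient descent decouples: a follows -∂U/∂a, b follows -∂U/∂b.
∂U/∂a = -12(a - 3)(a - 2)(a + 3); at a=-5 this is 1344, so a decreases.
∂U/∂b = 12(b - 1)(b + 2); at b=-4 this is 120, so b decreases.
The a-coordinate has no critical point in that direction and runs off to infinity.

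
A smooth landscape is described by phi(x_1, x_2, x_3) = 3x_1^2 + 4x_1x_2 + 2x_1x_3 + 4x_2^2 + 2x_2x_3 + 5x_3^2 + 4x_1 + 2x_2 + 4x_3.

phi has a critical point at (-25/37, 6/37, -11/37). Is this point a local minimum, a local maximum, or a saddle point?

local minimum

The Hessian is constant: H = [[6, 4, 2], [4, 8, 2], [2, 2, 10]].
Leading principal minors: Δ₁ = 6, Δ₂ = 32, Δ₃ = 296.
All leading minors are positive, so H is positive definite: a local minimum.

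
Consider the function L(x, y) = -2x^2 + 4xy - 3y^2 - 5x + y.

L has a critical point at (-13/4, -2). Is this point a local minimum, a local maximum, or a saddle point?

local maximum

The Hessian of L is constant: H = [[-4, 4], [4, -6]].
det(H) = (-4)·(-6) − 4² = 8.
det(H) > 0 and tr(H) = -10 < 0, so H is negative definite and the point is a local maximum.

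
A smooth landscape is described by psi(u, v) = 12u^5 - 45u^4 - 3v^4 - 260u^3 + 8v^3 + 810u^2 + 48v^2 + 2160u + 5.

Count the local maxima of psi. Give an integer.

4

psi separates as a function of u plus a function of v, so ∇psi=0 decouples.
∂psi/∂u = 60(u - 4)(u - 3)(u + 1)(u + 3) = 0 at u ∈ {-3, -1, 3, 4}; ∂psi/∂v = -12v(v - 4)(v + 2) = 0 at v ∈ {-2, 0, 4}.
The Hessian is diagonal: diag(psi_uu, psi_vv). Second derivatives: psi_uu(-3)=-5040, psi_uu(-1)=2400, psi_uu(3)=-1440, psi_uu(4)=2100; psi_vv(-2)=-144, psi_vv(0)=96, psi_vv(4)=-288.
Local maxima occur where both diagonal entries negative: (-3, -2), (-3, 4), (3, -2), (3, 4). Count: 4.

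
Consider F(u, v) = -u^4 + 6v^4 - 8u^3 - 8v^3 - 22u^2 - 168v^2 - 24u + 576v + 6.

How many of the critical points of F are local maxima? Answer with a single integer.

2

F separates as a function of u plus a function of v, so ∇F=0 decouples.
∂F/∂u = -4(u + 1)(u + 2)(u + 3) = 0 at u ∈ {-3, -2, -1}; ∂F/∂v = 24(v - 3)(v - 2)(v + 4) = 0 at v ∈ {-4, 2, 3}.
The Hessian is diagonal: diag(F_uu, F_vv). Second derivatives: F_uu(-3)=-8, F_uu(-2)=4, F_uu(-1)=-8; F_vv(-4)=1008, F_vv(2)=-144, F_vv(3)=168.
Local maxima occur where both diagonal entries negative: (-3, 2), (-1, 2). Count: 2.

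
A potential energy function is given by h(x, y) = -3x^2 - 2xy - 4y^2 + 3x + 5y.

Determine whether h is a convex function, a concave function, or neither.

h is quadratic, so its Hessian is the constant matrix H = [[-6, -2], [-2, -8]].
det(H) = 44, tr(H) = -14.
det(H) > 0 and tr(H) < 0, so H is negative definite everywhere: concave.

concave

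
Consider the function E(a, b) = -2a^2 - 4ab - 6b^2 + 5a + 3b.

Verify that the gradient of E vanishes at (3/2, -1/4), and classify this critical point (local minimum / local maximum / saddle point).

local maximum

∇E = (-4a - 4b + 5, -4a - 12b + 3); substituting (3/2, -1/4) gives ∇E = (0, 0), so (3/2, -1/4) is indeed a critical point.
The Hessian of E is constant: H = [[-4, -4], [-4, -12]].
det(H) = (-4)·(-12) − (-4)² = 32.
det(H) > 0 and tr(H) = -16 < 0, so H is negative definite and the point is a local maximum.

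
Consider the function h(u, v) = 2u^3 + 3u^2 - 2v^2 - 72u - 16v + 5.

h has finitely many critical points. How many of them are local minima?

h separates as a function of u plus a function of v, so ∇h=0 decouples.
∂h/∂u = 6(u - 3)(u + 4) = 0 at u ∈ {-4, 3}; ∂h/∂v = -4(v + 4) = 0 at v ∈ {-4}.
The Hessian is diagonal: diag(h_uu, h_vv). Second derivatives: h_uu(-4)=-42, h_uu(3)=42; h_vv(-4)=-4.
Local minima occur where both diagonal entries positive: none. Count: 0.

0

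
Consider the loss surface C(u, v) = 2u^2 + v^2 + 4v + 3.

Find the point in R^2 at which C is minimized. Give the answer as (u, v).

C(u,v) separates as P(u) + Q(v) + 3, so its minimum is min P + min Q + 3.
P'(u) = 4u vanishes at u ∈ {0}; Q'(v) = 2v + 4 vanishes at v ∈ {-2}.
Local minima of P (where P''>0): P(0)=0. Local minima of Q: Q(-2)=-4.
So the global minimum of C is P(0) + Q(-2) + 3 = 0 − 4 + 3 = -1, attained at (0, -2).

(0, -2)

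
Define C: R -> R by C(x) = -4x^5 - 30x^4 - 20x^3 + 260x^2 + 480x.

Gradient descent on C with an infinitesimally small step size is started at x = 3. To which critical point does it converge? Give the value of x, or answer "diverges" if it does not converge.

C'(x) = -20(x - 2)(x + 1)(x + 3)(x + 4), so C'(3) = -3360.
Gradient descent moves in the -C' direction, i.e. x is increasing.
There is no critical point above x=3, and C' keeps the same sign, so the iterate runs off to +∞.

diverges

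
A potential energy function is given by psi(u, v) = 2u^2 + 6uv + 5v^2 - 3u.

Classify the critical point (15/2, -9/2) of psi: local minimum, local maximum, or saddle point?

local minimum

The Hessian of psi is constant: H = [[4, 6], [6, 10]].
det(H) = 4·10 − 6² = 4.
det(H) > 0 and tr(H) = 14 > 0, so H is positive definite and the point is a local minimum.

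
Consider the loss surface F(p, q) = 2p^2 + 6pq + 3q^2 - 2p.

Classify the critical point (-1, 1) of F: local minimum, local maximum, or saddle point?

saddle point

The Hessian of F is constant: H = [[4, 6], [6, 6]].
det(H) = 4·6 − 6² = -12.
Since det(H) < 0, H is indefinite and the critical point is a saddle point.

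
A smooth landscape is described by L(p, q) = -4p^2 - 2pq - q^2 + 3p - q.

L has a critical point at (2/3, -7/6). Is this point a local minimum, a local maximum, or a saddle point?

local maximum

The Hessian of L is constant: H = [[-8, -2], [-2, -2]].
det(H) = (-8)·(-2) − (-2)² = 12.
det(H) > 0 and tr(H) = -10 < 0, so H is negative definite and the point is a local maximum.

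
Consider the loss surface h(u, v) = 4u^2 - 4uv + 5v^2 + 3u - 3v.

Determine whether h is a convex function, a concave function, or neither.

convex

h is quadratic, so its Hessian is the constant matrix H = [[8, -4], [-4, 10]].
det(H) = 64, tr(H) = 18.
det(H) > 0 and tr(H) > 0, so H is positive definite everywhere: convex.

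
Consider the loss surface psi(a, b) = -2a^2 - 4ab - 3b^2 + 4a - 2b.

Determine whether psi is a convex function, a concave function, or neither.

psi is quadratic, so its Hessian is the constant matrix H = [[-4, -4], [-4, -6]].
det(H) = 8, tr(H) = -10.
det(H) > 0 and tr(H) < 0, so H is negative definite everywhere: concave.

concave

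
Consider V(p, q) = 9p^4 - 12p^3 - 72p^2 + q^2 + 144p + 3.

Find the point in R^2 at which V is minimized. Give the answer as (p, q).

(-2, 0)

V(p,q) separates as A(p) + B(q) + 3, so its minimum is min A + min B + 3.
A'(p) = 36(p - 2)(p - 1)(p + 2) vanishes at p ∈ {-2, 1, 2}; B'(q) = 2q vanishes at q ∈ {0}.
Local minima of A (where A''>0): A(-2)=-336, A(2)=48. Local minima of B: B(0)=0.
So the global minimum of V is A(-2) + B(0) + 3 = -336 + 0 + 3 = -333, attained at (-2, 0).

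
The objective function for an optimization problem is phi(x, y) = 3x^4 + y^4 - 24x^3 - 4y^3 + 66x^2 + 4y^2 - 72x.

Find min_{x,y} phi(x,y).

phi(x,y) separates as P(x) + Q(y), so its minimum is min P + min Q.
P'(x) = 12(x - 3)(x - 2)(x - 1) vanishes at x ∈ {1, 2, 3}; Q'(y) = 4y(y - 2)(y - 1) vanishes at y ∈ {0, 1, 2}.
Local minima of P (where P''>0): P(1)=-27, P(3)=-27. Local minima of Q: Q(0)=0, Q(2)=0.
So the global minimum of phi is P(1) + Q(0) = -27 + 0 = -27, attained at (1, 0).

-27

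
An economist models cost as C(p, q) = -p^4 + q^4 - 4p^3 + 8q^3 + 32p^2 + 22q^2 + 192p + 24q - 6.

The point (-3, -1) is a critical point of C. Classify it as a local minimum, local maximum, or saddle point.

The mixed partial ∂²C/∂p∂q is 0, so the Hessian at any point is diag(C_pp, C_qq) = diag(4(-3p^2 - 6p + 16), 4(3q^2 + 12q + 11)).
At (-3, -1): H = diag(28, 8).
Both eigenvalues are positive, so H is positive definite: a local minimum.

local minimum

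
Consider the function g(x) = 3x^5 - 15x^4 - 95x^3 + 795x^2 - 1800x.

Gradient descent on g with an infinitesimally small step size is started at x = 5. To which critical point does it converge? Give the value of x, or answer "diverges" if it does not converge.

4

g'(x) = 15(x - 4)(x - 3)(x - 2)(x + 5), so g'(5) = 900.
Gradient descent moves in the -g' direction, i.e. x is decreasing.
The nearest critical point in that direction is x = 4, where g'' = 270 > 0 (a local minimum). The iterate converges there.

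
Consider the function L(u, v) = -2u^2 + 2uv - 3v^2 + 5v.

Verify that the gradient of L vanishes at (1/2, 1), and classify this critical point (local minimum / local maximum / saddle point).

∇L = (-4u + 2v, 2u - 6v + 5); substituting (1/2, 1) gives ∇L = (0, 0), so (1/2, 1) is indeed a critical point.
The Hessian of L is constant: H = [[-4, 2], [2, -6]].
det(H) = (-4)·(-6) − 2² = 20.
det(H) > 0 and tr(H) = -10 < 0, so H is negative definite and the point is a local maximum.

local maximum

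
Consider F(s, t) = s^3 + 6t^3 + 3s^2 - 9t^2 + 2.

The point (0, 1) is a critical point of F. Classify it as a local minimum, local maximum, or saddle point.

local minimum

The mixed partial ∂²F/∂s∂t is 0, so the Hessian at any point is diag(F_ss, F_tt) = diag(6(s + 1), 18(2t - 1)).
At (0, 1): H = diag(6, 18).
Both eigenvalues are positive, so H is positive definite: a local minimum.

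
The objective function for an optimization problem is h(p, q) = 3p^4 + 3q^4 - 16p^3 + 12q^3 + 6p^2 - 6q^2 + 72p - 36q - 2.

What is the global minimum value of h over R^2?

h(p,q) separates as A(p) + B(q) − 2, so its minimum is min A + min B − 2.
A'(p) = 12(p - 3)(p - 2)(p + 1) vanishes at p ∈ {-1, 2, 3}; B'(q) = 12(q - 1)(q + 1)(q + 3) vanishes at q ∈ {-3, -1, 1}.
Local minima of A (where A''>0): A(-1)=-47, A(3)=81. Local minima of B: B(-3)=-27, B(1)=-27.
So the global minimum of h is A(-1) + B(-3) − 2 = -47 − 27 − 2 = -76, attained at (-1, -3).

-76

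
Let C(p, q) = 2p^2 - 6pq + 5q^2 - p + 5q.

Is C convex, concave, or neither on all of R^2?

C is quadratic, so its Hessian is the constant matrix H = [[4, -6], [-6, 10]].
det(H) = 4, tr(H) = 14.
det(H) > 0 and tr(H) > 0, so H is positive definite everywhere: convex.

convex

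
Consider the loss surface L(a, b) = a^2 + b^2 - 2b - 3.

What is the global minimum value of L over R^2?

L(a,b) separates as P(a) + Q(b) − 3, so its minimum is min P + min Q − 3.
P'(a) = 2a vanishes at a ∈ {0}; Q'(b) = 2b - 2 vanishes at b ∈ {1}.
Local minima of P (where P''>0): P(0)=0. Local minima of Q: Q(1)=-1.
So the global minimum of L is P(0) + Q(1) − 3 = 0 − 1 − 3 = -4, attained at (0, 1).

-4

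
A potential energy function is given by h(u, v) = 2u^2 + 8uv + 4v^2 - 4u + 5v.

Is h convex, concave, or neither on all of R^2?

h is quadratic, so its Hessian is the constant matrix H = [[4, 8], [8, 8]].
det(H) = -32, tr(H) = 12.
det(H) < 0, so H is indefinite: neither convex nor concave.

neither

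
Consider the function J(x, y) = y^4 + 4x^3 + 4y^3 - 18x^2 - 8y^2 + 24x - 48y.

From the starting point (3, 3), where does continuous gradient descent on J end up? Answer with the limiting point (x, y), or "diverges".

(2, 2)

J is separable, so gradient descent decouples: x follows -∂J/∂x, y follows -∂J/∂y.
∂J/∂x = 12(x - 2)(x - 1); at x=3 this is 24, so x decreases.
∂J/∂y = 4(y - 2)(y + 2)(y + 3); at y=3 this is 120, so y decreases.
x converges to its nearest critical value 2 (a local min of the x-part); y converges to 2. The iterate converges to (2, 2).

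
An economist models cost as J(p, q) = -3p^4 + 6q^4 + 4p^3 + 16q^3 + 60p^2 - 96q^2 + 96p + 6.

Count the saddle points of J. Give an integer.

5

J separates as a function of p plus a function of q, so ∇J=0 decouples.
∂J/∂p = -12(p - 4)(p + 1)(p + 2) = 0 at p ∈ {-2, -1, 4}; ∂J/∂q = 24q(q - 2)(q + 4) = 0 at q ∈ {-4, 0, 2}.
The Hessian is diagonal: diag(J_pp, J_qq). Second derivatives: J_pp(-2)=-72, J_pp(-1)=60, J_pp(4)=-360; J_qq(-4)=576, J_qq(0)=-192, J_qq(2)=288.
Saddle points occur where the two diagonal entries have opposite signs: (-2, -4), (-2, 2), (-1, 0), (4, -4), (4, 2). Count: 5.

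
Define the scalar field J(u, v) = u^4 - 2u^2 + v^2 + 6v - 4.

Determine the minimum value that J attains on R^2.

J(u,v) separates as P(u) + Q(v) − 4, so its minimum is min P + min Q − 4.
P'(u) = 4u(u - 1)(u + 1) vanishes at u ∈ {-1, 0, 1}; Q'(v) = 2v + 6 vanishes at v ∈ {-3}.
Local minima of P (where P''>0): P(-1)=-1, P(1)=-1. Local minima of Q: Q(-3)=-9.
So the global minimum of J is P(-1) + Q(-3) − 4 = -1 − 9 − 4 = -14, attained at (-1, -3).

-14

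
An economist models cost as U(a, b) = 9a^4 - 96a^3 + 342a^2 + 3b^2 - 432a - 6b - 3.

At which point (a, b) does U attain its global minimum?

(1, 1)

U(a,b) separates as P(a) + Q(b) − 3, so its minimum is min P + min Q − 3.
P'(a) = 36(a - 4)(a - 3)(a - 1) vanishes at a ∈ {1, 3, 4}; Q'(b) = 6b - 6 vanishes at b ∈ {1}.
Local minima of P (where P''>0): P(1)=-177, P(4)=-96. Local minima of Q: Q(1)=-3.
So the global minimum of U is P(1) + Q(1) − 3 = -177 − 3 − 3 = -183, attained at (1, 1).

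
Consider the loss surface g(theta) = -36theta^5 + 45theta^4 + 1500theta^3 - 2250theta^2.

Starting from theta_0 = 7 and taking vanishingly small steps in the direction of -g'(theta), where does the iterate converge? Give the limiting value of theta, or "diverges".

g'(theta) = -180theta(theta - 5)(theta - 1)(theta + 5), so g'(7) = -181440.
Gradient descent moves in the -g' direction, i.e. theta is increasing.
There is no critical point above theta=7, and g' keeps the same sign, so the iterate runs off to +∞.

diverges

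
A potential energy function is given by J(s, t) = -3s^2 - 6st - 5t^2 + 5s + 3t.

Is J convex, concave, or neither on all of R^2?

concave

J is quadratic, so its Hessian is the constant matrix H = [[-6, -6], [-6, -10]].
det(H) = 24, tr(H) = -16.
det(H) > 0 and tr(H) < 0, so H is negative definite everywhere: concave.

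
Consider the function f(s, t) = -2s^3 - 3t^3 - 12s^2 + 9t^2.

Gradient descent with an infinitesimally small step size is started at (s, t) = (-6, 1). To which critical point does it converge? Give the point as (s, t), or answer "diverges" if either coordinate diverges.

f is separable, so gradient descent decouples: s follows -∂f/∂s, t follows -∂f/∂t.
∂f/∂s = -6s(s + 4); at s=-6 this is -72, so s increases.
∂f/∂t = -9t(t - 2); at t=1 this is 9, so t decreases.
s converges to its nearest critical value -4 (a local min of the s-part); t converges to 0. The iterate converges to (-4, 0).

(-4, 0)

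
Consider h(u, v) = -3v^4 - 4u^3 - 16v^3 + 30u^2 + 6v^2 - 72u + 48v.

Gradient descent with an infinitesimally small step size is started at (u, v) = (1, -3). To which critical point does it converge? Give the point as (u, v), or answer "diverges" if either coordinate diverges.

(2, -1)

h is separable, so gradient descent decouples: u follows -∂h/∂u, v follows -∂h/∂v.
∂h/∂u = -12(u - 3)(u - 2); at u=1 this is -24, so u increases.
∂h/∂v = -12(v - 1)(v + 1)(v + 4); at v=-3 this is -96, so v increases.
u converges to its nearest critical value 2 (a local min of the u-part); v converges to -1. The iterate converges to (2, -1).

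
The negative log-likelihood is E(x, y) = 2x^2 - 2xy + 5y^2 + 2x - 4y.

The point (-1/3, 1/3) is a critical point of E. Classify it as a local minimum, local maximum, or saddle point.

The Hessian of E is constant: H = [[4, -2], [-2, 10]].
det(H) = 4·10 − (-2)² = 36.
det(H) > 0 and tr(H) = 14 > 0, so H is positive definite and the point is a local minimum.

local minimum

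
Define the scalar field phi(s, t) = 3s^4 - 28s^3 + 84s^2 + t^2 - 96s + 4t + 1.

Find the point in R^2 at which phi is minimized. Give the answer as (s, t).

phi(s,t) separates as P(s) + Q(t) + 1, so its minimum is min P + min Q + 1.
P'(s) = 12(s - 4)(s - 2)(s - 1) vanishes at s ∈ {1, 2, 4}; Q'(t) = 2(t + 2) vanishes at t ∈ {-2}.
Local minima of P (where P''>0): P(1)=-37, P(4)=-64. Local minima of Q: Q(-2)=-4.
So the global minimum of phi is P(4) + Q(-2) + 1 = -64 − 4 + 1 = -67, attained at (4, -2).

(4, -2)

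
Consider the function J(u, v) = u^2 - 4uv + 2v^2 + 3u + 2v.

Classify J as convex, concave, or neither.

neither

J is quadratic, so its Hessian is the constant matrix H = [[2, -4], [-4, 4]].
det(H) = -8, tr(H) = 6.
det(H) < 0, so H is indefinite: neither convex nor concave.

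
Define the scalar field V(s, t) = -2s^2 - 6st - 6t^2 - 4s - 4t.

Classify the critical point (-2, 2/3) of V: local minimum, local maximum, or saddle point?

local maximum

The Hessian of V is constant: H = [[-4, -6], [-6, -12]].
det(H) = (-4)·(-12) − (-6)² = 12.
det(H) > 0 and tr(H) = -16 < 0, so H is negative definite and the point is a local maximum.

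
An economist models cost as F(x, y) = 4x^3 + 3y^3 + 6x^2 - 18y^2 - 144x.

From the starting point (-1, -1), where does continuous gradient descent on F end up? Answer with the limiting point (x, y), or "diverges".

diverges

F is separable, so gradient descent decouples: x follows -∂F/∂x, y follows -∂F/∂y.
∂F/∂x = 12(x - 3)(x + 4); at x=-1 this is -144, so x increases.
∂F/∂y = 9y(y - 4); at y=-1 this is 45, so y decreases.
The y-coordinate has no critical point in that direction and runs off to infinity.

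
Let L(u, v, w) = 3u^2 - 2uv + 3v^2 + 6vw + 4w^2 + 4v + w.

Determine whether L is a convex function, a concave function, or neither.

convex

L is quadratic, so its Hessian is the constant matrix H = [[6, -2, 0], [-2, 6, 6], [0, 6, 8]].
Leading principal minors: 6, 32, 40.
All positive ⇒ H ≻ 0 ⇒ convex.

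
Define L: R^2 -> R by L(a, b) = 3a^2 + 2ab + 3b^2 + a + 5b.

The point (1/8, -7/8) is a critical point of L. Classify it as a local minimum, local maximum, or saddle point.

local minimum

The Hessian of L is constant: H = [[6, 2], [2, 6]].
det(H) = 6·6 − 2² = 32.
det(H) > 0 and tr(H) = 12 > 0, so H is positive definite and the point is a local minimum.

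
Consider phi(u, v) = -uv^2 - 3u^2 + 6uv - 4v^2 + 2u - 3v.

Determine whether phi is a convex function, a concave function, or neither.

neither

The term -uv^2 is cubic, so the Hessian is not constant.
∂²phi/∂v² = -2u - 8, which takes both signs as u varies (negative for sufficiently large u). A diagonal entry of the Hessian changing sign means the Hessian is neither positive- nor negative-semidefinite on all of R^2.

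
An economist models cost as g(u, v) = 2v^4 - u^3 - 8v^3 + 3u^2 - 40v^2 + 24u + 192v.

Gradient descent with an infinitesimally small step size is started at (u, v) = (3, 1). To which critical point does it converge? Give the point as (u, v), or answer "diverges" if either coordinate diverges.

(-2, -3)

g is separable, so gradient descent decouples: u follows -∂g/∂u, v follows -∂g/∂v.
∂g/∂u = -3(u - 4)(u + 2); at u=3 this is 15, so u decreases.
∂g/∂v = 8(v - 4)(v - 2)(v + 3); at v=1 this is 96, so v decreases.
u converges to its nearest critical value -2 (a local min of the u-part); v converges to -3. The iterate converges to (-2, -3).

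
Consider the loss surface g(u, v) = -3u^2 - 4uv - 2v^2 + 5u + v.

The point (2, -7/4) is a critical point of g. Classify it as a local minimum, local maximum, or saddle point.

The Hessian of g is constant: H = [[-6, -4], [-4, -4]].
det(H) = (-6)·(-4) − (-4)² = 8.
det(H) > 0 and tr(H) = -10 < 0, so H is negative definite and the point is a local maximum.

local maximum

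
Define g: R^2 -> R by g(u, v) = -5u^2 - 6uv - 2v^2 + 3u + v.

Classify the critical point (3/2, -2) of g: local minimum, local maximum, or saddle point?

local maximum

The Hessian of g is constant: H = [[-10, -6], [-6, -4]].
det(H) = (-10)·(-4) − (-6)² = 4.
det(H) > 0 and tr(H) = -14 < 0, so H is negative definite and the point is a local maximum.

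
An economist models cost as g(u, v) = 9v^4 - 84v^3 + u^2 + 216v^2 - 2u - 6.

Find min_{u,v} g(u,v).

-7

g(u,v) separates as P(u) + Q(v) − 6, so its minimum is min P + min Q − 6.
P'(u) = 2u - 2 vanishes at u ∈ {1}; Q'(v) = 36v(v - 4)(v - 3) vanishes at v ∈ {0, 3, 4}.
Local minima of P (where P''>0): P(1)=-1. Local minima of Q: Q(0)=0, Q(4)=384.
So the global minimum of g is P(1) + Q(0) − 6 = -1 + 0 − 6 = -7, attained at (1, 0).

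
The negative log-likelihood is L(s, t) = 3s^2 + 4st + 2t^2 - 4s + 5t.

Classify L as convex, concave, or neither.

convex

L is quadratic, so its Hessian is the constant matrix H = [[6, 4], [4, 4]].
det(H) = 8, tr(H) = 10.
det(H) > 0 and tr(H) > 0, so H is positive definite everywhere: convex.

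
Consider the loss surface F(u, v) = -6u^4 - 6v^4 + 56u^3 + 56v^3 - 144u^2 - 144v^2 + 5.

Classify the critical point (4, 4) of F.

The mixed partial ∂²F/∂u∂v is 0, so the Hessian at any point is diag(F_uu, F_vv) = diag(24(-3u^2 + 14u - 12), 24(-3v^2 + 14v - 12)).
At (4, 4): H = diag(-96, -96).
Both eigenvalues are negative, so H is negative definite: a local maximum.

local maximum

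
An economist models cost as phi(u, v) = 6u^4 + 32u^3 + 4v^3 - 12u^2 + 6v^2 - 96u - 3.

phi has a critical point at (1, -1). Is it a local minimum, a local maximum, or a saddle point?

The mixed partial ∂²phi/∂u∂v is 0, so the Hessian at any point is diag(phi_uu, phi_vv) = diag(24(3u^2 + 8u - 1), 12(2v + 1)).
At (1, -1): H = diag(240, -12).
The eigenvalues have opposite signs, so H is indefinite: a saddle point.

saddle point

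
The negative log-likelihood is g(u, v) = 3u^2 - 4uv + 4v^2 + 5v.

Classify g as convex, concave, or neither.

g is quadratic, so its Hessian is the constant matrix H = [[6, -4], [-4, 8]].
det(H) = 32, tr(H) = 14.
det(H) > 0 and tr(H) > 0, so H is positive definite everywhere: convex.

convex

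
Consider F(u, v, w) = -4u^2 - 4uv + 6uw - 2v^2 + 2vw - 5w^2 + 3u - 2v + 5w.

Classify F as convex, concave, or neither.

F is quadratic, so its Hessian is the constant matrix H = [[-8, -4, 6], [-4, -4, 2], [6, 2, -10]].
Leading principal minors: -8, 16, -80.
Signs alternate −, +, − ⇒ H ≺ 0 ⇒ concave.

concave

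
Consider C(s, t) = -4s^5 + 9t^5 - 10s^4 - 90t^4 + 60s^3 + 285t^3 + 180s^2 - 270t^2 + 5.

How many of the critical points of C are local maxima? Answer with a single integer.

4

C separates as a function of s plus a function of t, so ∇C=0 decouples.
∂C/∂s = -20s(s - 3)(s + 2)(s + 3) = 0 at s ∈ {-3, -2, 0, 3}; ∂C/∂t = 45t(t - 4)(t - 3)(t - 1) = 0 at t ∈ {0, 1, 3, 4}.
The Hessian is diagonal: diag(C_ss, C_tt). Second derivatives: C_ss(-3)=360, C_ss(-2)=-200, C_ss(0)=360, C_ss(3)=-1800; C_tt(0)=-540, C_tt(1)=270, C_tt(3)=-270, C_tt(4)=540.
Local maxima occur where both diagonal entries negative: (-2, 0), (-2, 3), (3, 0), (3, 3). Count: 4.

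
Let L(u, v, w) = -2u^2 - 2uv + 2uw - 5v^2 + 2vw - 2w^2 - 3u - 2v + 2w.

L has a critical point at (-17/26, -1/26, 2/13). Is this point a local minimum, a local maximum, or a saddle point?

The Hessian is constant: H = [[-4, -2, 2], [-2, -10, 2], [2, 2, -4]].
Leading principal minors: Δ₁ = -4, Δ₂ = 36, Δ₃ = -104.
The minors alternate sign starting negative (−, +, −), so H is negative definite: a local maximum.

local maximum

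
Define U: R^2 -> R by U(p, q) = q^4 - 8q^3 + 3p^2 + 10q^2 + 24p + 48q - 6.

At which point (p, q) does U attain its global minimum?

(-4, -1)

U(p,q) separates as A(p) + B(q) − 6, so its minimum is min A + min B − 6.
A'(p) = 6p + 24 vanishes at p ∈ {-4}; B'(q) = 4(q - 4)(q - 3)(q + 1) vanishes at q ∈ {-1, 3, 4}.
Local minima of A (where A''>0): A(-4)=-48. Local minima of B: B(-1)=-29, B(4)=96.
So the global minimum of U is A(-4) + B(-1) − 6 = -48 − 29 − 6 = -83, attained at (-4, -1).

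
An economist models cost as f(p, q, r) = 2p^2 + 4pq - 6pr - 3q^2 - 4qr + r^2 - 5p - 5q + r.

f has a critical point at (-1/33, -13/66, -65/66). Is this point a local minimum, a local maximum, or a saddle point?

The Hessian is constant: H = [[4, 4, -6], [4, -6, -4], [-6, -4, 2]].
Leading principal minors: Δ₁ = 4, Δ₂ = -40, Δ₃ = 264.
The minors fit neither the all-positive nor the alternating-sign pattern, so H is indefinite: a saddle point.

saddle point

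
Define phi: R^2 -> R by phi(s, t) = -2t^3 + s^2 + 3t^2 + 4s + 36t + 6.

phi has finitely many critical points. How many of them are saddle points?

1

phi separates as a function of s plus a function of t, so ∇phi=0 decouples.
∂phi/∂s = 2(s + 2) = 0 at s ∈ {-2}; ∂phi/∂t = -6(t - 3)(t + 2) = 0 at t ∈ {-2, 3}.
The Hessian is diagonal: diag(phi_ss, phi_tt). Second derivatives: phi_ss(-2)=2; phi_tt(-2)=30, phi_tt(3)=-30.
Saddle points occur where the two diagonal entries have opposite signs: (-2, 3). Count: 1.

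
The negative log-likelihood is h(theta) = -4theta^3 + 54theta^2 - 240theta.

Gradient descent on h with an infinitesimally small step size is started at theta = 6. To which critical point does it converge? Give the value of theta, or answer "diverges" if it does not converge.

h'(theta) = -12(theta - 5)(theta - 4), so h'(6) = -24.
Gradient descent moves in the -h' direction, i.e. theta is increasing.
There is no critical point above theta=6, and h' keeps the same sign, so the iterate runs off to +∞.

diverges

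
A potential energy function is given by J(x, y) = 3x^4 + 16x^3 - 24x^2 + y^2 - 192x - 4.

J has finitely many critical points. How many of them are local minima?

J separates as a function of x plus a function of y, so ∇J=0 decouples.
∂J/∂x = 12(x - 2)(x + 2)(x + 4) = 0 at x ∈ {-4, -2, 2}; ∂J/∂y = 2y = 0 at y ∈ {0}.
The Hessian is diagonal: diag(J_xx, J_yy). Second derivatives: J_xx(-4)=144, J_xx(-2)=-96, J_xx(2)=288; J_yy(0)=2.
Local minima occur where both diagonal entries positive: (-4, 0), (2, 0). Count: 2.

2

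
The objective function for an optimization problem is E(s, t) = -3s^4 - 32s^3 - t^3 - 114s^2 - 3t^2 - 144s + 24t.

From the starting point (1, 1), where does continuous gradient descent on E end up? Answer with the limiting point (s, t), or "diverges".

E is separable, so gradient descent decouples: s follows -∂E/∂s, t follows -∂E/∂t.
∂E/∂s = -12(s + 1)(s + 3)(s + 4); at s=1 this is -480, so s increases.
∂E/∂t = -3(t - 2)(t + 4); at t=1 this is 15, so t decreases.
The s-coordinate has no critical point in that direction and runs off to infinity.

diverges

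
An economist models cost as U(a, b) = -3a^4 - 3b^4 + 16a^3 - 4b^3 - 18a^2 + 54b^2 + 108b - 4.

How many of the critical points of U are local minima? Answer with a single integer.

1

U separates as a function of a plus a function of b, so ∇U=0 decouples.
∂U/∂a = -12a(a - 3)(a - 1) = 0 at a ∈ {0, 1, 3}; ∂U/∂b = -12(b - 3)(b + 1)(b + 3) = 0 at b ∈ {-3, -1, 3}.
The Hessian is diagonal: diag(U_aa, U_bb). Second derivatives: U_aa(0)=-36, U_aa(1)=24, U_aa(3)=-72; U_bb(-3)=-144, U_bb(-1)=96, U_bb(3)=-288.
Local minima occur where both diagonal entries positive: (1, -1). Count: 1.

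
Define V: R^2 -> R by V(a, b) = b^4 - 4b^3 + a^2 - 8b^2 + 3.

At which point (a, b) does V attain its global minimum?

(0, 4)

V(a,b) separates as P(a) + Q(b) + 3, so its minimum is min P + min Q + 3.
P'(a) = 2a vanishes at a ∈ {0}; Q'(b) = 4b(b - 4)(b + 1) vanishes at b ∈ {-1, 0, 4}.
Local minima of P (where P''>0): P(0)=0. Local minima of Q: Q(-1)=-3, Q(4)=-128.
So the global minimum of V is P(0) + Q(4) + 3 = 0 − 128 + 3 = -125, attained at (0, 4).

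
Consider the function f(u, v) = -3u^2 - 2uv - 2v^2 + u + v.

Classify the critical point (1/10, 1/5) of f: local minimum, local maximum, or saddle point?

The Hessian of f is constant: H = [[-6, -2], [-2, -4]].
det(H) = (-6)·(-4) − (-2)² = 20.
det(H) > 0 and tr(H) = -10 < 0, so H is negative definite and the point is a local maximum.

local maximum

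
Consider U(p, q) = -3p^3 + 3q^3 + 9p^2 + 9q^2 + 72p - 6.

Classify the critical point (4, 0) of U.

The mixed partial ∂²U/∂p∂q is 0, so the Hessian at any point is diag(U_pp, U_qq) = diag(18(-p + 1), 18(q + 1)).
At (4, 0): H = diag(-54, 18).
The eigenvalues have opposite signs, so H is indefinite: a saddle point.

saddle point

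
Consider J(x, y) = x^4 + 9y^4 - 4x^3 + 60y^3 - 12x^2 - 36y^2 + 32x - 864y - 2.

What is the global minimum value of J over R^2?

J(x,y) separates as P(x) + Q(y) − 2, so its minimum is min P + min Q − 2.
P'(x) = 4(x - 4)(x - 1)(x + 2) vanishes at x ∈ {-2, 1, 4}; Q'(y) = 36(y - 2)(y + 3)(y + 4) vanishes at y ∈ {-4, -3, 2}.
Local minima of P (where P''>0): P(-2)=-64, P(4)=-64. Local minima of Q: Q(-4)=1344, Q(2)=-1248.
So the global minimum of J is P(-2) + Q(2) − 2 = -64 − 1248 − 2 = -1314, attained at (-2, 2).

-1314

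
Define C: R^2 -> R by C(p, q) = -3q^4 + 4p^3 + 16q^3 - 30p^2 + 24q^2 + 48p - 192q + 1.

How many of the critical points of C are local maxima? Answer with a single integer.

2

C separates as a function of p plus a function of q, so ∇C=0 decouples.
∂C/∂p = 12(p - 4)(p - 1) = 0 at p ∈ {1, 4}; ∂C/∂q = -12(q - 4)(q - 2)(q + 2) = 0 at q ∈ {-2, 2, 4}.
The Hessian is diagonal: diag(C_pp, C_qq). Second derivatives: C_pp(1)=-36, C_pp(4)=36; C_qq(-2)=-288, C_qq(2)=96, C_qq(4)=-144.
Local maxima occur where both diagonal entries negative: (1, -2), (1, 4). Count: 2.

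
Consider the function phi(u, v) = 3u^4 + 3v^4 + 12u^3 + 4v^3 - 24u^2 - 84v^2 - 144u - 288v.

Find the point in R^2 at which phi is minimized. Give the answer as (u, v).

phi(u,v) separates as P(u) + Q(v), so its minimum is min P + min Q.
P'(u) = 12(u - 2)(u + 2)(u + 3) vanishes at u ∈ {-3, -2, 2}; Q'(v) = 12(v - 4)(v + 2)(v + 3) vanishes at v ∈ {-3, -2, 4}.
Local minima of P (where P''>0): P(-3)=135, P(2)=-240. Local minima of Q: Q(-3)=243, Q(4)=-1472.
So the global minimum of phi is P(2) + Q(4) = -240 − 1472 = -1712, attained at (2, 4).

(2, 4)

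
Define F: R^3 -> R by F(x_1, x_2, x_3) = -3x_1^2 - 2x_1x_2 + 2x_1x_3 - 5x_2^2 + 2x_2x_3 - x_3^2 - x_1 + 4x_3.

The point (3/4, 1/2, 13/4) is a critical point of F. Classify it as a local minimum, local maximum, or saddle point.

The Hessian is constant: H = [[-6, -2, 2], [-2, -10, 2], [2, 2, -2]].
Leading principal minors: Δ₁ = -6, Δ₂ = 56, Δ₃ = -64.
The minors alternate sign starting negative (−, +, −), so H is negative definite: a local maximum.

local maximum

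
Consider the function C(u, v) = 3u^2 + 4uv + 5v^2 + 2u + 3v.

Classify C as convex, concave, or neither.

C is quadratic, so its Hessian is the constant matrix H = [[6, 4], [4, 10]].
det(H) = 44, tr(H) = 16.
det(H) > 0 and tr(H) > 0, so H is positive definite everywhere: convex.

convex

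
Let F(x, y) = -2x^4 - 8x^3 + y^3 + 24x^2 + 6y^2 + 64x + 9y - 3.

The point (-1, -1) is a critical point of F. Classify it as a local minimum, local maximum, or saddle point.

The mixed partial ∂²F/∂x∂y is 0, so the Hessian at any point is diag(F_xx, F_yy) = diag(24(-x^2 - 2x + 2), 6(y + 2)).
At (-1, -1): H = diag(72, 6).
Both eigenvalues are positive, so H is positive definite: a local minimum.

local minimum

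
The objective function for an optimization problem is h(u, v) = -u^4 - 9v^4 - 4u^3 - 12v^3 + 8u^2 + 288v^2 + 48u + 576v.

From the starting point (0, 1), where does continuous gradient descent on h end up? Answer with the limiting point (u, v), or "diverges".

h is separable, so gradient descent decouples: u follows -∂h/∂u, v follows -∂h/∂v.
∂h/∂u = -4(u - 2)(u + 2)(u + 3); at u=0 this is 48, so u decreases.
∂h/∂v = -36(v - 4)(v + 1)(v + 4); at v=1 this is 1080, so v decreases.
u converges to its nearest critical value -2 (a local min of the u-part); v converges to -1. The iterate converges to (-2, -1).

(-2, -1)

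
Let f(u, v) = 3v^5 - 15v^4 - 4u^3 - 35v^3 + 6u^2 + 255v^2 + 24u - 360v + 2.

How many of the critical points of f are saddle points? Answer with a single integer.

f separates as a function of u plus a function of v, so ∇f=0 decouples.
∂f/∂u = -12(u - 2)(u + 1) = 0 at u ∈ {-1, 2}; ∂f/∂v = 15(v - 4)(v - 2)(v - 1)(v + 3) = 0 at v ∈ {-3, 1, 2, 4}.
The Hessian is diagonal: diag(f_uu, f_vv). Second derivatives: f_uu(-1)=36, f_uu(2)=-36; f_vv(-3)=-2100, f_vv(1)=180, f_vv(2)=-150, f_vv(4)=630.
Saddle points occur where the two diagonal entries have opposite signs: (-1, -3), (-1, 2), (2, 1), (2, 4). Count: 4.

4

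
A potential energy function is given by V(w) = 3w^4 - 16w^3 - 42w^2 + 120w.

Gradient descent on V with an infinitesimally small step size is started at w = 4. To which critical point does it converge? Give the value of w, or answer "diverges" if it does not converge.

5

V'(w) = 12(w - 5)(w - 1)(w + 2), so V'(4) = -216.
Gradient descent moves in the -V' direction, i.e. w is increasing.
The nearest critical point in that direction is w = 5, where V'' = 336 > 0 (a local minimum). The iterate converges there.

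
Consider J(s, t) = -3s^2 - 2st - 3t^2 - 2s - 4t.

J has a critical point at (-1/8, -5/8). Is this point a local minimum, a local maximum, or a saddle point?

The Hessian of J is constant: H = [[-6, -2], [-2, -6]].
det(H) = (-6)·(-6) − (-2)² = 32.
det(H) > 0 and tr(H) = -12 < 0, so H is negative definite and the point is a local maximum.

local maximum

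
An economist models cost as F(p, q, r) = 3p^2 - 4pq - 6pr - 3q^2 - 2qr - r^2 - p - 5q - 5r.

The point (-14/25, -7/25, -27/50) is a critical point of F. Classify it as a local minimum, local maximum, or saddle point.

The Hessian is constant: H = [[6, -4, -6], [-4, -6, -2], [-6, -2, -2]].
Leading principal minors: Δ₁ = 6, Δ₂ = -52, Δ₃ = 200.
The minors fit neither the all-positive nor the alternating-sign pattern, so H is indefinite: a saddle point.

saddle point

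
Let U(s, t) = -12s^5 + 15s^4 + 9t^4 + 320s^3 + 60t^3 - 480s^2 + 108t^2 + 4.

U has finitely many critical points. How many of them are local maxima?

2

U separates as a function of s plus a function of t, so ∇U=0 decouples.
∂U/∂s = -60s(s - 4)(s - 1)(s + 4) = 0 at s ∈ {-4, 0, 1, 4}; ∂U/∂t = 36t(t + 2)(t + 3) = 0 at t ∈ {-3, -2, 0}.
The Hessian is diagonal: diag(U_ss, U_tt). Second derivatives: U_ss(-4)=9600, U_ss(0)=-960, U_ss(1)=900, U_ss(4)=-5760; U_tt(-3)=108, U_tt(-2)=-72, U_tt(0)=216.
Local maxima occur where both diagonal entries negative: (0, -2), (4, -2). Count: 2.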